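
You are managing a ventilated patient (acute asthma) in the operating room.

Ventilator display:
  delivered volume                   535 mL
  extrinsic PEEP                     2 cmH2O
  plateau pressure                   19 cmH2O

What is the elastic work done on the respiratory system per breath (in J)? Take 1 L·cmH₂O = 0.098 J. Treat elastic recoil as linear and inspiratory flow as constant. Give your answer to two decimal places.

Elastic work ≈ ½ × (Pplat − PEEP) × Vt = 0.5 × (19 − 2) × 0.535 L = 0.5 × 17.0 × 0.535 = 4.548 L·cmH2O.
× 0.098 J/(L·cmH2O) → 0.4457 J.

0.45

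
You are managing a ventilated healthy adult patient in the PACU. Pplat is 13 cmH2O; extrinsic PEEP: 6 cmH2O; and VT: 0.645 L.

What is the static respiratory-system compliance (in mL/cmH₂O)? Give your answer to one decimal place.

92.1

Cstat = Vt / (Pplat − PEEP) = 645 / (13 − 6) = 645 / 7.0 = 92.143 mL/cmH2O.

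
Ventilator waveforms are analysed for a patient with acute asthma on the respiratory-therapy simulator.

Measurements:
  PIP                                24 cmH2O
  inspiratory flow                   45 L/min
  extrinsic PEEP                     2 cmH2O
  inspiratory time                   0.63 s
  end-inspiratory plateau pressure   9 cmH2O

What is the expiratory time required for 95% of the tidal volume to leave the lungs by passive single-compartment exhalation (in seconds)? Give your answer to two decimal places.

4.04

Flow: 45 L/min ÷ 60 = 0.75 L/s.
Vt = flow × Ti = 0.75 L/s × 0.63 s × 1000 mL/L = 472.5 mL.
R = (PIP − Pplat)/V̇ = (24 − 9) / 0.75 = 15.0/0.75 = 20.0 cmH2O·s/L.
C = Vt/(Pplat − PEEP) = 472.5 / (9 − 2) = 472.5/7.0 = 67.5 mL/cmH2O.
τ = R × C = 20.0 × 0.0675 L/cmH2O = 1.35 s.
t = −τ·ln(1 − 0.95) = −1.35·ln(0.05) = 4.044 s.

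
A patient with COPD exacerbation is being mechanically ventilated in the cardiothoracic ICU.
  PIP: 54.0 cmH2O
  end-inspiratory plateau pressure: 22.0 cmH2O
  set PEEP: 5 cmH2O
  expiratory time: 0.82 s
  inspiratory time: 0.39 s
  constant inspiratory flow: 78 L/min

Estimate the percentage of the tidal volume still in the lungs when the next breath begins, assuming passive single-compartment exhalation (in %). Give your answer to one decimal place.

32.7

Flow: 78 L/min ÷ 60 = 1.3 L/s.
Vt = flow × Ti = 1.3 L/s × 0.39 s × 1000 mL/L = 507.0 mL.
R = (PIP − Pplat)/V̇ = (54.0 − 22.0) / 1.3 = 32.0/1.3 = 24.615 cmH2O·s/L.
C = Vt/(Pplat − PEEP) = 507.0 / (22.0 − 5) = 507.0/17.0 = 29.824 mL/cmH2O.
τ = R × C = 24.615 × 0.02982 L/cmH2O = 0.734 s.
Fraction remaining at end-expiration = e^(−Te/τ) = e^(−0.82/0.734) = 0.3272 → 32.72%.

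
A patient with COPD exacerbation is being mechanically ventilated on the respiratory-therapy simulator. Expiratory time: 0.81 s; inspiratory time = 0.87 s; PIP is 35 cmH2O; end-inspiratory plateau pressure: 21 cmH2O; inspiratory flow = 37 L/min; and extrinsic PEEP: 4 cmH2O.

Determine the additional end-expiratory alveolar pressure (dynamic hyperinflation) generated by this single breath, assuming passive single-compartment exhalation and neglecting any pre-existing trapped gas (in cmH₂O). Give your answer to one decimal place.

Flow: 37 L/min ÷ 60 = 0.6167 L/s.
Vt = flow × Ti = 0.6167 L/s × 0.87 s × 1000 mL/L = 536.53 mL.
R = (PIP − Pplat)/V̇ = (35 − 21) / 0.6167 = 14.0/0.6167 = 22.701 cmH2O·s/L.
C = Vt/(Pplat − PEEP) = 536.53 / (21 − 4) = 536.53/17.0 = 31.561 mL/cmH2O.
τ = R × C = 22.701 × 0.03156 L/cmH2O = 0.7164 s.
Fraction remaining = e^(−Te/τ) = e^(−0.81/0.7164) = 0.3228; trapped volume = 536.53 × 0.3228 = 173.19 mL.
Additional alveolar pressure from trapping ≈ V_trapped / C = 173.19 / 31.561 = 5.487 cmH2O.

5.5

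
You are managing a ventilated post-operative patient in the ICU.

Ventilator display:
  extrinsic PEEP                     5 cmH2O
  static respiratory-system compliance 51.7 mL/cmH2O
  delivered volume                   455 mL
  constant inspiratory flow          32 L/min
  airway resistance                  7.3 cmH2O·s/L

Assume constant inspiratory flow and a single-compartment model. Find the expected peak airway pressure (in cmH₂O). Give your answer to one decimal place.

17.7

Flow: 32 L/min ÷ 60 = 0.5333 L/s.
Equation of motion (constant flow): PIP = Vt/C + R·V̇ + PEEP.
PIP = 455/51.7 + 7.3×0.5333 + 5 = 8.801 + 3.893 + 5 = 17.694 cmH2O.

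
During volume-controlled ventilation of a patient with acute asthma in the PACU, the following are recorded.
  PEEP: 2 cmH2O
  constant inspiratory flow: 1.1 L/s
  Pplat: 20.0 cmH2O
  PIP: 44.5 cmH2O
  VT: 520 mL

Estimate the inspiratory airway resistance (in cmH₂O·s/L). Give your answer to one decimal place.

22.3

Raw = (PIP − Pplat) / flow = (44.5 − 20.0) / 1.1 = 24.5 / 1.1 = 22.273 cmH2O·s/L.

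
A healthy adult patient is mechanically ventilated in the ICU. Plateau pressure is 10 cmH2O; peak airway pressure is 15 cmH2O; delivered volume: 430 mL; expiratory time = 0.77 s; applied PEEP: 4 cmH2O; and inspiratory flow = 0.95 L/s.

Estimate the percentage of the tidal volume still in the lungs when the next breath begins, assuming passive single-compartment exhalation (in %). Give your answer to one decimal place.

13.0

R = (PIP − Pplat)/V̇ = (15 − 10) / 0.95 = 5.0/0.95 = 5.263 cmH2O·s/L.
C = Vt/(Pplat − PEEP) = 430.0 / (10 − 4) = 430.0/6.0 = 71.667 mL/cmH2O.
τ = R × C = 5.263 × 0.07167 L/cmH2O = 0.3772 s.
Fraction remaining at end-expiration = e^(−Te/τ) = e^(−0.77/0.3772) = 0.1299 → 12.99%.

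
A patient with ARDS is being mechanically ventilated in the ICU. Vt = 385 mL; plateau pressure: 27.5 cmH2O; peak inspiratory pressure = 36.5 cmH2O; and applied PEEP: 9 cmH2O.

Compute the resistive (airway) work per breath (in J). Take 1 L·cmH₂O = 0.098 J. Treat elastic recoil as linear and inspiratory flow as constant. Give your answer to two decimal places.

With constant inspiratory flow the resistive pressure is constant at PIP − Pplat = 36.5 − 27.5 = 9.0 cmH2O, so resistive work = 9.0 × 0.385 = 3.465 L·cmH2O.
× 0.098 J/(L·cmH2O) → 0.3396 J.

0.34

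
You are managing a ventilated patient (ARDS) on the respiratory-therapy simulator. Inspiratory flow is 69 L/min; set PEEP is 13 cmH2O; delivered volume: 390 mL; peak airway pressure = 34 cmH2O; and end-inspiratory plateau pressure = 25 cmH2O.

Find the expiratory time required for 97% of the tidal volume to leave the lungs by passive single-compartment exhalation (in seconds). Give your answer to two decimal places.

0.89

Flow: 69 L/min ÷ 60 = 1.15 L/s.
R = (PIP − Pplat)/V̇ = (34 − 25) / 1.15 = 9.0/1.15 = 7.826 cmH2O·s/L.
C = Vt/(Pplat − PEEP) = 390.0 / (25 − 13) = 390.0/12.0 = 32.5 mL/cmH2O.
τ = R × C = 7.826 × 0.0325 L/cmH2O = 0.2543 s.
t = −τ·ln(1 − 0.97) = −0.2543·ln(0.03) = 0.8917 s.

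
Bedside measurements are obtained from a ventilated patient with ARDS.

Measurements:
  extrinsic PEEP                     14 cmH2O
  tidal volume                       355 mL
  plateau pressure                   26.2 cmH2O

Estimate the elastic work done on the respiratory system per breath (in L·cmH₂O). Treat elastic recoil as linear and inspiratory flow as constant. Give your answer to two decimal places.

Elastic work ≈ ½ × (Pplat − PEEP) × Vt = 0.5 × (26.2 − 14) × 0.355 L = 0.5 × 12.2 × 0.355 = 2.166 L·cmH2O.

2.17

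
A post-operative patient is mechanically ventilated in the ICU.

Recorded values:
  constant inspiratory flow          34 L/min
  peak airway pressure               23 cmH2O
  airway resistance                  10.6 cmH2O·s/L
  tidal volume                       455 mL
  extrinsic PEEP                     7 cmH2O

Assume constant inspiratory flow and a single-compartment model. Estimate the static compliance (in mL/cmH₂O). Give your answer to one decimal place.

45.5

Flow: 34 L/min ÷ 60 = 0.5667 L/s.
Equation of motion (constant flow): PIP = Vt/C + R·V̇ + PEEP.
Vt/C = PIP − R·V̇ − PEEP = 23 − 10.6×0.5667 − 7 = 23 − 6.007 − 7 = 9.993 cmH2O.
C = Vt / 9.993 = 455 / 9.993 = 45.532 mL/cmH2O.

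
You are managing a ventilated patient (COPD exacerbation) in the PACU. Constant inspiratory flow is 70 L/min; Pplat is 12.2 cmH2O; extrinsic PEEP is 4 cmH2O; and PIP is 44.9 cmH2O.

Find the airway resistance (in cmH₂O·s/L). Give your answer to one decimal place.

28.0

Flow: 70 L/min ÷ 60 = 1.1667 L/s.
Raw = (PIP − Pplat) / flow = (44.9 − 12.2) / 1.1667 = 32.7 / 1.1667 = 28.028 cmH2O·s/L.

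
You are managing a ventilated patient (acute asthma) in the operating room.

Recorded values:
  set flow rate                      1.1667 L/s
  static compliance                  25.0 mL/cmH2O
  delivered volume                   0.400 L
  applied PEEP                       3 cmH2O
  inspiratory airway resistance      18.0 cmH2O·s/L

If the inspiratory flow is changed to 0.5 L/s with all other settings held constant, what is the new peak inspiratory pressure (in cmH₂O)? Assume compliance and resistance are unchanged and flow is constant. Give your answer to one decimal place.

28.0

PIP = Vt/C + R·V̇ + PEEP (constant-flow equation of motion).
Only the resistive term changes: ΔPIP = R × ΔV̇ = 18.0 × (0.5 − 1.1667) = 18.0 × -0.6667 = -12.001 cmH2O.
Original PIP = 400/25.0 + 18.0×1.1667 + 3 = 40.001 cmH2O; new PIP = 40.001 + (-12.001) = 28.0 cmH2O.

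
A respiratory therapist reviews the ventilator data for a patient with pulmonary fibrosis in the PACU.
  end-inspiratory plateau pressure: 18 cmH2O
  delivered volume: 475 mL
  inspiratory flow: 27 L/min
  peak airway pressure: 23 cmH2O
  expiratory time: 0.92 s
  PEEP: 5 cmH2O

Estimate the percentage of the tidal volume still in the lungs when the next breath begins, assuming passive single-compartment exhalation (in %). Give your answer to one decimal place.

Flow: 27 L/min ÷ 60 = 0.45 L/s.
R = (PIP − Pplat)/V̇ = (23 − 18) / 0.45 = 5.0/0.45 = 11.111 cmH2O·s/L.
C = Vt/(Pplat − PEEP) = 475.0 / (18 − 5) = 475.0/13.0 = 36.538 mL/cmH2O.
τ = R × C = 11.111 × 0.03654 L/cmH2O = 0.406 s.
Fraction remaining at end-expiration = e^(−Te/τ) = e^(−0.92/0.406) = 0.1037 → 10.37%.

10.4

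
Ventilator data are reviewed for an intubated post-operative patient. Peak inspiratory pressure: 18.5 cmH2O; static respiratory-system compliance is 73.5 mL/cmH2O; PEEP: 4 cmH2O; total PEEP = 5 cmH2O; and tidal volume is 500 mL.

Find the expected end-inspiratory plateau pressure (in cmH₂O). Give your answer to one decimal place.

End-expiratory occlusion gives total PEEP = 5 cmH2O (intrinsic PEEP = 5 − 4 = 1). Use total PEEP for the elastic gradient.
Pplat = PEEPtotal + Vt / Cstat = 5 + 500 / 73.5 = 5 + 6.803 = 11.803 cmH2O.

11.8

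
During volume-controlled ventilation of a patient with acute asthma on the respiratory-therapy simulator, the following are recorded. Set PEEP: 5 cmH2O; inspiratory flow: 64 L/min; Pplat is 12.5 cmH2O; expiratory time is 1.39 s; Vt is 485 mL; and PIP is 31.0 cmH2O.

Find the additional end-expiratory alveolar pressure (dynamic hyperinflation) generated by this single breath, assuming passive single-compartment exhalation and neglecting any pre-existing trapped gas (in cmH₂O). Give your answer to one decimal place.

2.2

Flow: 64 L/min ÷ 60 = 1.0667 L/s.
R = (PIP − Pplat)/V̇ = (31.0 − 12.5) / 1.0667 = 18.5/1.0667 = 17.343 cmH2O·s/L.
C = Vt/(Pplat − PEEP) = 485.0 / (12.5 − 5) = 485.0/7.5 = 64.667 mL/cmH2O.
τ = R × C = 17.343 × 0.06467 L/cmH2O = 1.122 s.
Fraction remaining = e^(−Te/τ) = e^(−1.39/1.122) = 0.2897; trapped volume = 485.0 × 0.2897 = 140.5 mL.
Additional alveolar pressure from trapping ≈ V_trapped / C = 140.5 / 64.667 = 2.173 cmH2O.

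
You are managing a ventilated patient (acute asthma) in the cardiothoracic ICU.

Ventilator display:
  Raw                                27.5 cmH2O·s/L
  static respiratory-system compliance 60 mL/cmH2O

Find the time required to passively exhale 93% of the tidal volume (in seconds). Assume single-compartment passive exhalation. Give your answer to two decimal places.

τ = R × C = 27.5 × 60 mL/cmH2O = 27.5 × 0.060 L/cmH2O = 1.65 s.
Exhaled fraction f = 1 − e^(−t/τ) → t = −τ·ln(1 − f) = −1.65·ln(0.07) = 4.388 s.

4.39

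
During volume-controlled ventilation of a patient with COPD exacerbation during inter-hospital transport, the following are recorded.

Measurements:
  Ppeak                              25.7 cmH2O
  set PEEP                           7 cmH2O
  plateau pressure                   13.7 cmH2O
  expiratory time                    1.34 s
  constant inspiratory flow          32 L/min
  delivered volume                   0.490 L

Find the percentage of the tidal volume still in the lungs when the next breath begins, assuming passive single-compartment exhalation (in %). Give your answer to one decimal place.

44.3

Flow: 32 L/min ÷ 60 = 0.5333 L/s.
R = (PIP − Pplat)/V̇ = (25.7 − 13.7) / 0.5333 = 12.0/0.5333 = 22.501 cmH2O·s/L.
C = Vt/(Pplat − PEEP) = 490.0 / (13.7 − 7) = 490.0/6.7 = 73.134 mL/cmH2O.
τ = R × C = 22.501 × 0.07313 L/cmH2O = 1.645 s.
Fraction remaining at end-expiration = e^(−Te/τ) = e^(−1.34/1.645) = 0.4428 → 44.28%.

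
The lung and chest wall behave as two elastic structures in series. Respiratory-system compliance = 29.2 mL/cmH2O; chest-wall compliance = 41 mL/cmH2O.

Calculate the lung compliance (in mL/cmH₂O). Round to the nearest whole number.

1/CL = 1/Crs − 1/Ccw.
1/CL = 1/29.2 − 1/41 = 0.009856.
CL = 101.46 mL/cmH2O.

101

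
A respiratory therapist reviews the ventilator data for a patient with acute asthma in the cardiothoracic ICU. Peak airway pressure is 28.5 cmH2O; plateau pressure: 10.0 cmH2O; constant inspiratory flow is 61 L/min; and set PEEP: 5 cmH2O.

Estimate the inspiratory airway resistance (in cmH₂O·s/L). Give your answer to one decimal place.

18.2

Flow: 61 L/min ÷ 60 = 1.0167 L/s.
Raw = (PIP − Pplat) / flow = (28.5 − 10.0) / 1.0167 = 18.5 / 1.0167 = 18.196 cmH2O·s/L.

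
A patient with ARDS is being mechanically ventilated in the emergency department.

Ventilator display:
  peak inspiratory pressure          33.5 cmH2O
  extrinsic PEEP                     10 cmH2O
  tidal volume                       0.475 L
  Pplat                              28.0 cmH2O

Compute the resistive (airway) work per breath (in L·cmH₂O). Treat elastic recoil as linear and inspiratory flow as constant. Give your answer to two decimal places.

2.61

With constant inspiratory flow the resistive pressure is constant at PIP − Pplat = 33.5 − 28.0 = 5.5 cmH2O, so resistive work = 5.5 × 0.475 = 2.613 L·cmH2O.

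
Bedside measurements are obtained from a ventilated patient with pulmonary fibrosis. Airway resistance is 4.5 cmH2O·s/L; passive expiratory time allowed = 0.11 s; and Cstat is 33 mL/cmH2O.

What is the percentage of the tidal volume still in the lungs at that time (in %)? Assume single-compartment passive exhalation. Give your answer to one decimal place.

τ = R × C = 4.5 × 33 mL/cmH2O = 4.5 × 0.033 L/cmH2O = 0.1485 s.
Passive exhalation: V(t)/V₀ = e^(−t/τ) = e^(−0.11/0.1485) = 0.4768.
Fraction remaining = 0.4768 → 47.68%.

47.7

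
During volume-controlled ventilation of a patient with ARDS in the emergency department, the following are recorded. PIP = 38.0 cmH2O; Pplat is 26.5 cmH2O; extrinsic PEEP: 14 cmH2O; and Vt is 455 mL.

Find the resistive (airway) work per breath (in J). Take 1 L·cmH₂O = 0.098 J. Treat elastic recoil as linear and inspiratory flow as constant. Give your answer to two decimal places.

With constant inspiratory flow the resistive pressure is constant at PIP − Pplat = 38.0 − 26.5 = 11.5 cmH2O, so resistive work = 11.5 × 0.455 = 5.233 L·cmH2O.
× 0.098 J/(L·cmH2O) → 0.5128 J.

0.51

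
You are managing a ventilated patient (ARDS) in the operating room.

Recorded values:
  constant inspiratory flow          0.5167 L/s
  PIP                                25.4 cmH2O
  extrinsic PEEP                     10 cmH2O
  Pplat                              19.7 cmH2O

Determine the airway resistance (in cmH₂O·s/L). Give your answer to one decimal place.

Raw = (PIP − Pplat) / flow = (25.4 − 19.7) / 0.5167 = 5.7 / 0.5167 = 11.032 cmH2O·s/L.

11.0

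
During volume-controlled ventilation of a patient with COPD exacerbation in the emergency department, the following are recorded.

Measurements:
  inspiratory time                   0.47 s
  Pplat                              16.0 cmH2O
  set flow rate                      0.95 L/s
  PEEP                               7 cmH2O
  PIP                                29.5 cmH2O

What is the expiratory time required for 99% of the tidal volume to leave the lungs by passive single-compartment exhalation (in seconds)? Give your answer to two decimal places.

3.25

Vt = flow × Ti = 0.95 L/s × 0.47 s × 1000 mL/L = 446.5 mL.
R = (PIP − Pplat)/V̇ = (29.5 − 16.0) / 0.95 = 13.5/0.95 = 14.211 cmH2O·s/L.
C = Vt/(Pplat − PEEP) = 446.5 / (16.0 − 7) = 446.5/9.0 = 49.611 mL/cmH2O.
τ = R × C = 14.211 × 0.04961 L/cmH2O = 0.705 s.
t = −τ·ln(1 − 0.99) = −0.705·ln(0.01) = 3.247 s.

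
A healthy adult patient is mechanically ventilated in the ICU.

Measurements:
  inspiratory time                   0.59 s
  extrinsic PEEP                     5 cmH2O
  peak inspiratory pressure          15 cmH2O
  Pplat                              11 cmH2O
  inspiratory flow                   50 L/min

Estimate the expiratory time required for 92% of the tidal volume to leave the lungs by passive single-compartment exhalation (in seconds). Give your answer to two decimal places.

Flow: 50 L/min ÷ 60 = 0.8333 L/s.
Vt = flow × Ti = 0.8333 L/s × 0.59 s × 1000 mL/L = 491.65 mL.
R = (PIP − Pplat)/V̇ = (15 − 11) / 0.8333 = 4.0/0.8333 = 4.8 cmH2O·s/L.
C = Vt/(Pplat − PEEP) = 491.65 / (11 − 5) = 491.65/6.0 = 81.942 mL/cmH2O.
τ = R × C = 4.8 × 0.08194 L/cmH2O = 0.3933 s.
t = −τ·ln(1 − 0.92) = −0.3933·ln(0.08) = 0.9934 s.

0.99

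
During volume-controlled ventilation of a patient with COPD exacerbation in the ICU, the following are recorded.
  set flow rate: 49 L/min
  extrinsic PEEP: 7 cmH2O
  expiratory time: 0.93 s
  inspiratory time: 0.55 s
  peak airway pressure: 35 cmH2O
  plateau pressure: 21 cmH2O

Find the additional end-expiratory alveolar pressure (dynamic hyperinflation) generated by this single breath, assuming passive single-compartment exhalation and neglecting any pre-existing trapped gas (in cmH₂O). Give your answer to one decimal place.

Flow: 49 L/min ÷ 60 = 0.8167 L/s.
Vt = flow × Ti = 0.8167 L/s × 0.55 s × 1000 mL/L = 449.19 mL.
R = (PIP − Pplat)/V̇ = (35 − 21) / 0.8167 = 14.0/0.8167 = 17.142 cmH2O·s/L.
C = Vt/(Pplat − PEEP) = 449.19 / (21 − 7) = 449.19/14.0 = 32.085 mL/cmH2O.
τ = R × C = 17.142 × 0.03209 L/cmH2O = 0.5501 s.
Fraction remaining = e^(−Te/τ) = e^(−0.93/0.5501) = 0.1844; trapped volume = 449.19 × 0.1844 = 82.831 mL.
Additional alveolar pressure from trapping ≈ V_trapped / C = 82.831 / 32.085 = 2.582 cmH2O.

2.6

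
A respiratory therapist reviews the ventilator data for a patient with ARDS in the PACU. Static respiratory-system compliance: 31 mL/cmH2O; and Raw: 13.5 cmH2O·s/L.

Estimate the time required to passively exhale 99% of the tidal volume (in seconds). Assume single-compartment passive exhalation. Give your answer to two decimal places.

τ = R × C = 13.5 × 31 mL/cmH2O = 13.5 × 0.031 L/cmH2O = 0.4185 s.
Exhaled fraction f = 1 − e^(−t/τ) → t = −τ·ln(1 − f) = −0.4185·ln(0.01) = 1.927 s.

1.93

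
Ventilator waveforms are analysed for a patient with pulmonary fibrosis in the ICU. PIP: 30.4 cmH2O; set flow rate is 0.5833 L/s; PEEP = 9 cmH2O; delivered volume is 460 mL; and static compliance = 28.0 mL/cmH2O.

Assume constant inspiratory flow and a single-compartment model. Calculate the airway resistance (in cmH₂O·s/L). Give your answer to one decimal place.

Equation of motion (constant flow): PIP = Vt/C + R·V̇ + PEEP.
R·V̇ = PIP − Vt/C − PEEP = 30.4 − 460/28.0 − 9 = 30.4 − 16.429 − 9 = 4.971 cmH2O.
R = 4.971 / 0.5833 = 8.522 cmH2O·s/L.

8.5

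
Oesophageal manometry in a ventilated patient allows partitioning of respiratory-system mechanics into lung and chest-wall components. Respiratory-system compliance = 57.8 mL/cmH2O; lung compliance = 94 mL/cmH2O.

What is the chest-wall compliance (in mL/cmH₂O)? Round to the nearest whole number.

150

1/Ccw = 1/Crs − 1/CL.
1/Ccw = 1/57.8 − 1/94 = 0.006663.
Ccw = 150.08 mL/cmH2O.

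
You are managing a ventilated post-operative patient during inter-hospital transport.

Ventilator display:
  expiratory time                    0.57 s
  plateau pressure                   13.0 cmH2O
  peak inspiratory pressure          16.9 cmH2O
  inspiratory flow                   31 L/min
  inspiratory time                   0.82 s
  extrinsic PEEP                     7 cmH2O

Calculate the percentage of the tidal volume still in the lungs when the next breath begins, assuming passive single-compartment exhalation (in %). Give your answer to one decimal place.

Flow: 31 L/min ÷ 60 = 0.5167 L/s.
Vt = flow × Ti = 0.5167 L/s × 0.82 s × 1000 mL/L = 423.69 mL.
R = (PIP − Pplat)/V̇ = (16.9 − 13.0) / 0.5167 = 3.9/0.5167 = 7.548 cmH2O·s/L.
C = Vt/(Pplat − PEEP) = 423.69 / (13.0 − 7) = 423.69/6.0 = 70.615 mL/cmH2O.
τ = R × C = 7.548 × 0.07062 L/cmH2O = 0.533 s.
Fraction remaining at end-expiration = e^(−Te/τ) = e^(−0.57/0.533) = 0.3432 → 34.32%.

34.3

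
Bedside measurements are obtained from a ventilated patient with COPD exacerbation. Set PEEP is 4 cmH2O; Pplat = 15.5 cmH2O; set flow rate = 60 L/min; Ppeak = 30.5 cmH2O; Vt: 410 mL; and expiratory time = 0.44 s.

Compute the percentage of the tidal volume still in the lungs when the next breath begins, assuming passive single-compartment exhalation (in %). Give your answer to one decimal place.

43.9

Flow: 60 L/min ÷ 60 = 1 L/s.
R = (PIP − Pplat)/V̇ = (30.5 − 15.5) / 1 = 15.0/1 = 15.0 cmH2O·s/L.
C = Vt/(Pplat − PEEP) = 410.0 / (15.5 − 4) = 410.0/11.5 = 35.652 mL/cmH2O.
τ = R × C = 15.0 × 0.03565 L/cmH2O = 0.5348 s.
Fraction remaining at end-expiration = e^(−Te/τ) = e^(−0.44/0.5348) = 0.4392 → 43.92%.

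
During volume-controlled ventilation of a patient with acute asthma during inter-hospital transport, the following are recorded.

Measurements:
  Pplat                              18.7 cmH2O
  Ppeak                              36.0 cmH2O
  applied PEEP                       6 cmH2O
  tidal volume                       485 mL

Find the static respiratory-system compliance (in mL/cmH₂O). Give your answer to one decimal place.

Cstat = Vt / (Pplat − PEEP) = 485 / (18.7 − 6) = 485 / 12.7 = 38.189 mL/cmH2O.

38.2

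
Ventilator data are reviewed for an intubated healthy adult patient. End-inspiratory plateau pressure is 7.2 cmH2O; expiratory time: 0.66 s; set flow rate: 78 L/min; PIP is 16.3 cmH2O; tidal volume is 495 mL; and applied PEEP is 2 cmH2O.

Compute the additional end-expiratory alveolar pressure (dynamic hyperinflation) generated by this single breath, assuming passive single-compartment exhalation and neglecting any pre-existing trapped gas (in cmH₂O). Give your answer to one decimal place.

Flow: 78 L/min ÷ 60 = 1.3 L/s.
R = (PIP − Pplat)/V̇ = (16.3 − 7.2) / 1.3 = 9.1/1.3 = 7.0 cmH2O·s/L.
C = Vt/(Pplat − PEEP) = 495.0 / (7.2 − 2) = 495.0/5.2 = 95.192 mL/cmH2O.
τ = R × C = 7.0 × 0.09519 L/cmH2O = 0.6663 s.
Fraction remaining = e^(−Te/τ) = e^(−0.66/0.6663) = 0.3714; trapped volume = 495.0 × 0.3714 = 183.84 mL.
Additional alveolar pressure from trapping ≈ V_trapped / C = 183.84 / 95.192 = 1.931 cmH2O.

1.9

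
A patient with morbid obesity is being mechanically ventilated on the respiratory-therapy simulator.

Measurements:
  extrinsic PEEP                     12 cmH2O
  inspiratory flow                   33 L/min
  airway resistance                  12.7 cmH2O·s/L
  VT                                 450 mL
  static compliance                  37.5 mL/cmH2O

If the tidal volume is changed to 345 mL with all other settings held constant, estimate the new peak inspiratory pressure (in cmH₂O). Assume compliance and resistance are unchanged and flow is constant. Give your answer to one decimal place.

28.2

Flow: 33 L/min ÷ 60 = 0.55 L/s.
PIP = Vt/C + R·V̇ + PEEP (constant-flow equation of motion).
Only the elastic term changes: ΔPIP = ΔVt / C = (345 − 450) / 37.5 = -2.8 cmH2O.
Original PIP = 450/37.5 + 12.7×0.55 + 12 = 30.985 cmH2O; new PIP = 30.985 + (-2.8) = 28.185 cmH2O.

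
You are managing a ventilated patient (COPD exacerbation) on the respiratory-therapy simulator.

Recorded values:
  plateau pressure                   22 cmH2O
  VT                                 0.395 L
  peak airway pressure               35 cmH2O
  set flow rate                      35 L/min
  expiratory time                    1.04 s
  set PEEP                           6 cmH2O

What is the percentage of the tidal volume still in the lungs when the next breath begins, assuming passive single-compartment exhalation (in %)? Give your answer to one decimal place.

15.1

Flow: 35 L/min ÷ 60 = 0.5833 L/s.
R = (PIP − Pplat)/V̇ = (35 − 22) / 0.5833 = 13.0/0.5833 = 22.287 cmH2O·s/L.
C = Vt/(Pplat − PEEP) = 395.0 / (22 − 6) = 395.0/16.0 = 24.688 mL/cmH2O.
τ = R × C = 22.287 × 0.02469 L/cmH2O = 0.5503 s.
Fraction remaining at end-expiration = e^(−Te/τ) = e^(−1.04/0.5503) = 0.1511 → 15.11%.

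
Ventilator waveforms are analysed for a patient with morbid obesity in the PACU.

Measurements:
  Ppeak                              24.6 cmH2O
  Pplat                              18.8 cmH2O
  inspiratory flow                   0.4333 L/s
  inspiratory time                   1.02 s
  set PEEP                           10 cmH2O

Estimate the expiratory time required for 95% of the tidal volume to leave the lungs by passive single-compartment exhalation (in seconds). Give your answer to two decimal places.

2.01

Vt = flow × Ti = 0.4333 L/s × 1.02 s × 1000 mL/L = 441.97 mL.
R = (PIP − Pplat)/V̇ = (24.6 − 18.8) / 0.4333 = 5.8/0.4333 = 13.386 cmH2O·s/L.
C = Vt/(Pplat − PEEP) = 441.97 / (18.8 − 10) = 441.97/8.8 = 50.224 mL/cmH2O.
τ = R × C = 13.386 × 0.05022 L/cmH2O = 0.6722 s.
t = −τ·ln(1 − 0.95) = −0.6722·ln(0.05) = 2.014 s.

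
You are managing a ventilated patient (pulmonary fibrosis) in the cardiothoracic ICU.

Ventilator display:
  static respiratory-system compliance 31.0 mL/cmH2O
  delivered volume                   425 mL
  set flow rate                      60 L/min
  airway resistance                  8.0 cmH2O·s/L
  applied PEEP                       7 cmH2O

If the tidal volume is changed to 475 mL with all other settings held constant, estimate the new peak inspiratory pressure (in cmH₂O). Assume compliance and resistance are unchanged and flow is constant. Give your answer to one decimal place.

30.3

Flow: 60 L/min ÷ 60 = 1 L/s.
PIP = Vt/C + R·V̇ + PEEP (constant-flow equation of motion).
Only the elastic term changes: ΔPIP = ΔVt / C = (475 − 425) / 31.0 = 1.613 cmH2O.
Original PIP = 425/31.0 + 8.0×1 + 7 = 28.71 cmH2O; new PIP = 28.71 + (1.613) = 30.323 cmH2O.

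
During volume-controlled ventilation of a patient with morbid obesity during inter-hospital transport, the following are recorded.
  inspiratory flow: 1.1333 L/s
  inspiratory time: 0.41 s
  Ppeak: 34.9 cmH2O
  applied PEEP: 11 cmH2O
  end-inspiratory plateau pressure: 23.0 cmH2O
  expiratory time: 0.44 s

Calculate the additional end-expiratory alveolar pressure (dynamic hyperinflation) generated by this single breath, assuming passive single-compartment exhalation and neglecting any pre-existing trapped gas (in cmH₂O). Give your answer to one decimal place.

4.1

Vt = flow × Ti = 1.1333 L/s × 0.41 s × 1000 mL/L = 464.65 mL.
R = (PIP − Pplat)/V̇ = (34.9 − 23.0) / 1.1333 = 11.9/1.1333 = 10.5 cmH2O·s/L.
C = Vt/(Pplat − PEEP) = 464.65 / (23.0 − 11) = 464.65/12.0 = 38.721 mL/cmH2O.
τ = R × C = 10.5 × 0.03872 L/cmH2O = 0.4066 s.
Fraction remaining = e^(−Te/τ) = e^(−0.44/0.4066) = 0.3389; trapped volume = 464.65 × 0.3389 = 157.47 mL.
Additional alveolar pressure from trapping ≈ V_trapped / C = 157.47 / 38.721 = 4.067 cmH2O.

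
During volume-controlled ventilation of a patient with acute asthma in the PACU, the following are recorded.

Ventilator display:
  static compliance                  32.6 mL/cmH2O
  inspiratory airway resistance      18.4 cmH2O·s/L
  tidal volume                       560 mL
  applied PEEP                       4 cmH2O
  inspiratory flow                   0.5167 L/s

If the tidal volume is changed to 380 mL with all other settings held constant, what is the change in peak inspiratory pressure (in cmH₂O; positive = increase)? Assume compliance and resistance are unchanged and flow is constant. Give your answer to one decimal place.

PIP = Vt/C + R·V̇ + PEEP (constant-flow equation of motion).
Only the elastic term changes: ΔPIP = ΔVt / C = (380 − 560) / 32.6 = -5.521 cmH2O.

-5.5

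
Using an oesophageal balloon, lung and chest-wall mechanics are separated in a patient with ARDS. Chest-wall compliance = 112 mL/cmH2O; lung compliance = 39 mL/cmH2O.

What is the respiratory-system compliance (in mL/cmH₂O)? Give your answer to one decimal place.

Lung and chest wall are elastances in series: 1/Crs = 1/CL + 1/Ccw.
1/Crs = 1/39 + 1/112 = 0.03457.
Crs = 28.927 mL/cmH2O.

28.9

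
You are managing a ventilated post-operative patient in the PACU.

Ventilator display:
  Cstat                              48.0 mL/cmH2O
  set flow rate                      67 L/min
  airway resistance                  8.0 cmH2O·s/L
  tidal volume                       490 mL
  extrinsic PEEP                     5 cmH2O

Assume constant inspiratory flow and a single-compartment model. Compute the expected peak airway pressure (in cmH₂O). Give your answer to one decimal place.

Flow: 67 L/min ÷ 60 = 1.1167 L/s.
Equation of motion (constant flow): PIP = Vt/C + R·V̇ + PEEP.
PIP = 490/48.0 + 8.0×1.1167 + 5 = 10.208 + 8.934 + 5 = 24.142 cmH2O.

24.1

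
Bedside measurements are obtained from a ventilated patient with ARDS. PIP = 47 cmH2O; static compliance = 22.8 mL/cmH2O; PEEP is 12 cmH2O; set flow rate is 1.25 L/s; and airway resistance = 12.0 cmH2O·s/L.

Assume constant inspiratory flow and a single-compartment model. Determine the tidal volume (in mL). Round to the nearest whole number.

456

Equation of motion (constant flow): PIP = Vt/C + R·V̇ + PEEP.
Vt/C = PIP − R·V̇ − PEEP = 47 − 15.0 − 12 = 20.0 cmH2O.
Vt = C × 20.0 = 22.8 × 20.0 = 456.0 mL.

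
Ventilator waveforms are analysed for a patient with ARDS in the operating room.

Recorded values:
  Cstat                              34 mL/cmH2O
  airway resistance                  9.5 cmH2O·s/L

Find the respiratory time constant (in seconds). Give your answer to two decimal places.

τ = R × C = 9.5 × 34 mL/cmH2O = 9.5 × 0.034 L/cmH2O = 0.323 s.

0.32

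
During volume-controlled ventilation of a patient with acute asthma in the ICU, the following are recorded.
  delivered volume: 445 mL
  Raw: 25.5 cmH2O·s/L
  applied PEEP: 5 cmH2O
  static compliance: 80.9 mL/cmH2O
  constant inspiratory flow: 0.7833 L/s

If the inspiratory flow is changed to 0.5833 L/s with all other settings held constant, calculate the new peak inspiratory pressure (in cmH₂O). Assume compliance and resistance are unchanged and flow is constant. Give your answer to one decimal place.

25.4

PIP = Vt/C + R·V̇ + PEEP (constant-flow equation of motion).
Only the resistive term changes: ΔPIP = R × ΔV̇ = 25.5 × (0.5833 − 0.7833) = 25.5 × -0.2 = -5.1 cmH2O.
Original PIP = 445/80.9 + 25.5×0.7833 + 5 = 30.475 cmH2O; new PIP = 30.475 + (-5.1) = 25.375 cmH2O.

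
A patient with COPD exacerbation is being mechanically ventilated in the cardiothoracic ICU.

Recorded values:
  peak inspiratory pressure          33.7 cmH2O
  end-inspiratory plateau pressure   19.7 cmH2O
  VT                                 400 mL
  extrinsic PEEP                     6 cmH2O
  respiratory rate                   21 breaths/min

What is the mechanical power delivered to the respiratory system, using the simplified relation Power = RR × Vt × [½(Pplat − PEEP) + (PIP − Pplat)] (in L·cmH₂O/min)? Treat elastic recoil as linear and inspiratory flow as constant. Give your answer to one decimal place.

175.1

Per-breath work = Vt × [½(Pplat−PEEP) + (PIP−Pplat)] = 0.400 × [0.5×13.7 + 14.0] = 0.400 × 20.85 = 8.34 L·cmH2O.
Power = 21 × 8.34 = 175.14 L·cmH2O/min.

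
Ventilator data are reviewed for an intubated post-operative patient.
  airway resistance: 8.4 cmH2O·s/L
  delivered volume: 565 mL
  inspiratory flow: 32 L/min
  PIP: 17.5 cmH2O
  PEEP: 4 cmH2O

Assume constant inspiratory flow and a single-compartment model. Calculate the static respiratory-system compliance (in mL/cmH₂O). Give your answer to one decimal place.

62.6

Flow: 32 L/min ÷ 60 = 0.5333 L/s.
Equation of motion (constant flow): PIP = Vt/C + R·V̇ + PEEP.
Vt/C = PIP − R·V̇ − PEEP = 17.5 − 8.4×0.5333 − 4 = 17.5 − 4.48 − 4 = 9.02 cmH2O.
C = Vt / 9.02 = 565 / 9.02 = 62.639 mL/cmH2O.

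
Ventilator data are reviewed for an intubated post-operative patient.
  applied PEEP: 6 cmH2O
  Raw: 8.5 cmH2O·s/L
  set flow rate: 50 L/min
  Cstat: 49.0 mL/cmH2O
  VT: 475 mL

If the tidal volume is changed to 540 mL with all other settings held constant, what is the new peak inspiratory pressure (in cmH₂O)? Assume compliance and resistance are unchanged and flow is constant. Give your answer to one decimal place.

24.1

Flow: 50 L/min ÷ 60 = 0.8333 L/s.
PIP = Vt/C + R·V̇ + PEEP (constant-flow equation of motion).
Only the elastic term changes: ΔPIP = ΔVt / C = (540 − 475) / 49.0 = 1.327 cmH2O.
Original PIP = 475/49.0 + 8.5×0.8333 + 6 = 22.777 cmH2O; new PIP = 22.777 + (1.327) = 24.104 cmH2O.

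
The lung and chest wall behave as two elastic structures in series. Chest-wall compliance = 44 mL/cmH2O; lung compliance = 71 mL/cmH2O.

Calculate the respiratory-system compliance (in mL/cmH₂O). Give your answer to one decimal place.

Lung and chest wall are elastances in series: 1/Crs = 1/CL + 1/Ccw.
1/Crs = 1/71 + 1/44 = 0.03681.
Crs = 27.167 mL/cmH2O.

27.2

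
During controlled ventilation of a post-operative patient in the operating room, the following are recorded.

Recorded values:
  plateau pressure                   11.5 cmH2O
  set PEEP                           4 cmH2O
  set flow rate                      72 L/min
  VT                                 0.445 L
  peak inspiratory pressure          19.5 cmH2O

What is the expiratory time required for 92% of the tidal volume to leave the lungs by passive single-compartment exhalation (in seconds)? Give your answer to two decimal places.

1.00

Flow: 72 L/min ÷ 60 = 1.2 L/s.
R = (PIP − Pplat)/V̇ = (19.5 − 11.5) / 1.2 = 8.0/1.2 = 6.667 cmH2O·s/L.
C = Vt/(Pplat − PEEP) = 445.0 / (11.5 − 4) = 445.0/7.5 = 59.333 mL/cmH2O.
τ = R × C = 6.667 × 0.05933 L/cmH2O = 0.3956 s.
t = −τ·ln(1 − 0.92) = −0.3956·ln(0.08) = 0.9992 s.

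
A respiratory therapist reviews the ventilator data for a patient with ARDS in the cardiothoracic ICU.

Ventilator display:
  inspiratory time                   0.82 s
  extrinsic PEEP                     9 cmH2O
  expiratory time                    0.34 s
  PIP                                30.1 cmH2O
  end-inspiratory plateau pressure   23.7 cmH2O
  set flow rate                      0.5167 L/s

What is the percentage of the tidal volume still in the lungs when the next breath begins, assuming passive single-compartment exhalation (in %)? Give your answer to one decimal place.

38.6

Vt = flow × Ti = 0.5167 L/s × 0.82 s × 1000 mL/L = 423.69 mL.
R = (PIP − Pplat)/V̇ = (30.1 − 23.7) / 0.5167 = 6.4/0.5167 = 12.386 cmH2O·s/L.
C = Vt/(Pplat − PEEP) = 423.69 / (23.7 − 9) = 423.69/14.7 = 28.822 mL/cmH2O.
τ = R × C = 12.386 × 0.02882 L/cmH2O = 0.357 s.
Fraction remaining at end-expiration = e^(−Te/τ) = e^(−0.34/0.357) = 0.3858 → 38.58%.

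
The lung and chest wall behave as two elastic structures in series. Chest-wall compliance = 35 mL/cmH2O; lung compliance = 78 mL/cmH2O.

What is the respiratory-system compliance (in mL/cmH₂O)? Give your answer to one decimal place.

Lung and chest wall are elastances in series: 1/Crs = 1/CL + 1/Ccw.
1/Crs = 1/78 + 1/35 = 0.04139.
Crs = 24.16 mL/cmH2O.

24.2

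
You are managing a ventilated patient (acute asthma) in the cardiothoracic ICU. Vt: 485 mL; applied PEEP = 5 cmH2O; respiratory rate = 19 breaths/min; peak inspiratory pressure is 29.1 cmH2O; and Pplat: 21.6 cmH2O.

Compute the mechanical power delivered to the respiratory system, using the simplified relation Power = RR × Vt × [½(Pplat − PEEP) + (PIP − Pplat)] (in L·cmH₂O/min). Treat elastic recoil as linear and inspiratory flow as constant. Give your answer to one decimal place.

Per-breath work = Vt × [½(Pplat−PEEP) + (PIP−Pplat)] = 0.485 × [0.5×16.6 + 7.5] = 0.485 × 15.8 = 7.663 L·cmH2O.
Power = 19 × 7.663 = 145.6 L·cmH2O/min.

145.6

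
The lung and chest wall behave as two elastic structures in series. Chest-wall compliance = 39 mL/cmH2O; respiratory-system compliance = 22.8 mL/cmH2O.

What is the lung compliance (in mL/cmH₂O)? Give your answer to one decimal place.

1/CL = 1/Crs − 1/Ccw.
1/CL = 1/22.8 − 1/39 = 0.01822.
CL = 54.885 mL/cmH2O.

54.9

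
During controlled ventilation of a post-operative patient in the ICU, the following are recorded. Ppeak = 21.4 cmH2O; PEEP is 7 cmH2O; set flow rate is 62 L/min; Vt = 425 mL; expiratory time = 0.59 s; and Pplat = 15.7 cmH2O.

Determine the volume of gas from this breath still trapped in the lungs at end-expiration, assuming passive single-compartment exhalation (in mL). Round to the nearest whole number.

Flow: 62 L/min ÷ 60 = 1.0333 L/s.
R = (PIP − Pplat)/V̇ = (21.4 − 15.7) / 1.0333 = 5.7/1.0333 = 5.516 cmH2O·s/L.
C = Vt/(Pplat − PEEP) = 425.0 / (15.7 − 7) = 425.0/8.7 = 48.851 mL/cmH2O.
τ = R × C = 5.516 × 0.04885 L/cmH2O = 0.2695 s.
Fraction remaining = e^(−Te/τ) = e^(−0.59/0.2695) = 0.112.
Trapped volume = 425.0 × 0.112 = 47.6 mL.

48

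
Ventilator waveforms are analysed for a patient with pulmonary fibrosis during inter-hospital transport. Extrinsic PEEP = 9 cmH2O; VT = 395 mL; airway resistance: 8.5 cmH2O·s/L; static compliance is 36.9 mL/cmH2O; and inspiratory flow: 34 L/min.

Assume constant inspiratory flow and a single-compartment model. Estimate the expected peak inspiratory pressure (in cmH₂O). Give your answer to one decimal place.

24.5

Flow: 34 L/min ÷ 60 = 0.5667 L/s.
Equation of motion (constant flow): PIP = Vt/C + R·V̇ + PEEP.
PIP = 395/36.9 + 8.5×0.5667 + 9 = 10.705 + 4.817 + 9 = 24.522 cmH2O.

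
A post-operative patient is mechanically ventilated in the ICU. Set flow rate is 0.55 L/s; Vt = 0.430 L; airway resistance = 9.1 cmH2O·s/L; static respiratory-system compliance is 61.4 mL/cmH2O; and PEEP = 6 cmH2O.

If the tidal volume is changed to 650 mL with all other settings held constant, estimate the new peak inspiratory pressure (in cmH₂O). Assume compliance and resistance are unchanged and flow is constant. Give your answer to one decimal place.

21.6

PIP = Vt/C + R·V̇ + PEEP (constant-flow equation of motion).
Only the elastic term changes: ΔPIP = ΔVt / C = (650 − 430) / 61.4 = 3.583 cmH2O.
Original PIP = 430/61.4 + 9.1×0.55 + 6 = 18.008 cmH2O; new PIP = 18.008 + (3.583) = 21.591 cmH2O.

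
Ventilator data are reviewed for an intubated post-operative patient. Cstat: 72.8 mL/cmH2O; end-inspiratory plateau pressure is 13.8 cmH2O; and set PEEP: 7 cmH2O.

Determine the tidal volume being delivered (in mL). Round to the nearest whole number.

495

Vt = Cstat × (Pplat − PEEP) = 72.8 × (13.8 − 7) = 72.8 × 6.8 = 495.04 mL.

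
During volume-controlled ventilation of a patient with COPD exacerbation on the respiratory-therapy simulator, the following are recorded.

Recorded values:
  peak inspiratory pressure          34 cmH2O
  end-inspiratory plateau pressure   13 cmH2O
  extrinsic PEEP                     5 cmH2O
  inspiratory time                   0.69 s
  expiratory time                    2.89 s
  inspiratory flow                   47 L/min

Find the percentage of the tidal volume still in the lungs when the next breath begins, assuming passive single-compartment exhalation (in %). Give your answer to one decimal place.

Flow: 47 L/min ÷ 60 = 0.7833 L/s.
Vt = flow × Ti = 0.7833 L/s × 0.69 s × 1000 mL/L = 540.48 mL.
R = (PIP − Pplat)/V̇ = (34 − 13) / 0.7833 = 21.0/0.7833 = 26.81 cmH2O·s/L.
C = Vt/(Pplat − PEEP) = 540.48 / (13 − 5) = 540.48/8.0 = 67.56 mL/cmH2O.
τ = R × C = 26.81 × 0.06756 L/cmH2O = 1.811 s.
Fraction remaining at end-expiration = e^(−Te/τ) = e^(−2.89/1.811) = 0.2027 → 20.27%.

20.3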